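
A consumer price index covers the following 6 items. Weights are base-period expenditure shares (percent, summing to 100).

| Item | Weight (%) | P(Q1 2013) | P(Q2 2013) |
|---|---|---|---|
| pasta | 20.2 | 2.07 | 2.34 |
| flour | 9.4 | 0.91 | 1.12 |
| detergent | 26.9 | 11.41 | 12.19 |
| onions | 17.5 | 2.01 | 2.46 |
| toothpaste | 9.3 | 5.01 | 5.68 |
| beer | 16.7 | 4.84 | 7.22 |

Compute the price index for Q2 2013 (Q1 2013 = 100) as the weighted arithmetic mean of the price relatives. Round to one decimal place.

120.0

pasta: 20.2 × (2.34/2.07) = 20.2 × 1.130435 = 22.8348
flour: 9.4 × (1.12/0.91) = 9.4 × 1.230769 = 11.5692
detergent: 26.9 × (12.19/11.41) = 26.9 × 1.068361 = 28.7389
onions: 17.5 × (2.46/2.01) = 17.5 × 1.223881 = 21.4179
toothpaste: 9.3 × (5.68/5.01) = 9.3 × 1.133733 = 10.5437
beer: 16.7 × (7.22/4.84) = 16.7 × 1.491736 = 24.9120
Index = Σ wᵢ·(p₁ᵢ/p₀ᵢ) = 22.8348 + 11.5692 + 28.7389 + 21.4179 + 10.5437 + 24.9120 = 120.0165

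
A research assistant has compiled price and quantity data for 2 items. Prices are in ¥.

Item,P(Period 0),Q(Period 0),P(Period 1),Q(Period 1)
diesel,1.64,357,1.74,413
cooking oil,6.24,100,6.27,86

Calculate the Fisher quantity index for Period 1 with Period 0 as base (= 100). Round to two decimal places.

100.57

Laspeyres component (base-period weights):
ΣP(Period 0)Q(Period 1) = 1.64×413 + 6.24×86 = 677.32 + 536.64 = 1213.96
ΣP(Period 0)Q(Period 0) = 1.64×357 + 6.24×100 = 585.48 + 624 = 1209.48
L = 1213.96 / 1209.48 × 100 = 100.3704
Paasche component (current-period weights):
ΣP(Period 1)Q(Period 1) = 1.74×413 + 6.27×86 = 718.62 + 539.22 = 1257.84
ΣP(Period 1)Q(Period 0) = 1.74×357 + 6.27×100 = 621.18 + 627 = 1248.18
P = 1257.84 / 1248.18 × 100 = 100.7739
Fisher = √(L × P) = √(100.3704 × 100.7739) = 100.5720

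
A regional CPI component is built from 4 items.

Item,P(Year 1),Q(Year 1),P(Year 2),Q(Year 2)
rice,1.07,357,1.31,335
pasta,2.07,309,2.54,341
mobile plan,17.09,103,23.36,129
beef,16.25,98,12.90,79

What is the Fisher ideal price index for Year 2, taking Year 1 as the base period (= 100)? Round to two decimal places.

Laspeyres component (base-period weights):
ΣP(Year 2)Q(Year 1) = 1.31×357 + 2.54×309 + 23.36×103 + 12.90×98 = 467.67 + 784.86 + 2406.08 + 1264.2 = 4922.81
ΣP(Year 1)Q(Year 1) = 1.07×357 + 2.07×309 + 17.09×103 + 16.25×98 = 381.99 + 639.63 + 1760.27 + 1592.5 = 4374.39
L = 4922.81 / 4374.39 × 100 = 112.5371
Paasche component (current-period weights):
ΣP(Year 2)Q(Year 2) = 1.31×335 + 2.54×341 + 23.36×129 + 12.90×79 = 438.85 + 866.14 + 3013.44 + 1019.1 = 5337.53
ΣP(Year 1)Q(Year 2) = 1.07×335 + 2.07×341 + 17.09×129 + 16.25×79 = 358.45 + 705.87 + 2204.61 + 1283.75 = 4552.68
P = 5337.53 / 4552.68 × 100 = 117.2393
Fisher = √(L × P) = √(112.5371 × 117.2393) = 114.8641

114.86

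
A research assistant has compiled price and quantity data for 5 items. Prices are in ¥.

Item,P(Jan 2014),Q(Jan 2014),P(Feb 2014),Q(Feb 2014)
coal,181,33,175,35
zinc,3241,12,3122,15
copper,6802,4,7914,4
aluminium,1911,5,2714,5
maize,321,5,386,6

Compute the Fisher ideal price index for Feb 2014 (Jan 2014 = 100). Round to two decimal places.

107.96

Laspeyres component (base-period weights):
ΣP(Feb 2014)Q(Jan 2014) = 175×33 + 3122×12 + 7914×4 + 2714×5 + 386×5 = 5775 + 37464 + 31656 + 13570 + 1930 = 90395
ΣP(Jan 2014)Q(Jan 2014) = 181×33 + 3241×12 + 6802×4 + 1911×5 + 321×5 = 5973 + 38892 + 27208 + 9555 + 1605 = 83233
L = 90395 / 83233 × 100 = 108.6048
Paasche component (current-period weights):
ΣP(Feb 2014)Q(Feb 2014) = 175×35 + 3122×15 + 7914×4 + 2714×5 + 386×6 = 6125 + 46830 + 31656 + 13570 + 2316 = 100497
ΣP(Jan 2014)Q(Feb 2014) = 181×35 + 3241×15 + 6802×4 + 1911×5 + 321×6 = 6335 + 48615 + 27208 + 9555 + 1926 = 93639
P = 100497 / 93639 × 100 = 107.3239
Fisher = √(L × P) = √(108.6048 × 107.3239) = 107.9624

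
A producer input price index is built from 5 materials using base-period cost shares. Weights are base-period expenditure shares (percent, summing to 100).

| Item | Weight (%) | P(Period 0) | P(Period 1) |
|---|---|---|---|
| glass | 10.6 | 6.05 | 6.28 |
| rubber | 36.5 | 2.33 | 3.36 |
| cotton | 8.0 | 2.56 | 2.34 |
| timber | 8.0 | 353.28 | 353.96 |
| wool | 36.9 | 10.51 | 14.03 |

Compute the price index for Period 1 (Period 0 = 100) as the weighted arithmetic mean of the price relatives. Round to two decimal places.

glass: 10.6 × (6.28/6.05) = 10.6 × 1.038017 = 11.0030
rubber: 36.5 × (3.36/2.33) = 36.5 × 1.442060 = 52.6352
cotton: 8.0 × (2.34/2.56) = 8.0 × 0.914062 = 7.3125
timber: 8.0 × (353.96/353.28) = 8.0 × 1.001925 = 8.0154
wool: 36.9 × (14.03/10.51) = 36.9 × 1.334919 = 49.2585
Index = Σ wᵢ·(p₁ᵢ/p₀ᵢ) = 11.0030 + 52.6352 + 7.3125 + 8.0154 + 49.2585 = 128.2246

128.22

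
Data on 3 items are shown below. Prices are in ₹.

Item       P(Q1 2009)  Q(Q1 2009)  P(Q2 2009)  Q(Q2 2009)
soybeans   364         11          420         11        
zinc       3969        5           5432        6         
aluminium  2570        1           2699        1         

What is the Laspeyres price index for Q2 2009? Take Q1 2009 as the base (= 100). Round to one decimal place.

Laspeyres price index uses base-period quantities as weights.
ΣP(Q2 2009)·Q(Q1 2009) = 420×11 + 5432×5 + 2699×1 = 4620 + 27160 + 2699 = 34479
ΣP(Q1 2009)·Q(Q1 2009) = 364×11 + 3969×5 + 2570×1 = 4004 + 19845 + 2570 = 26419
Index = 34479 / 26419 × 100 = 130.5083

130.5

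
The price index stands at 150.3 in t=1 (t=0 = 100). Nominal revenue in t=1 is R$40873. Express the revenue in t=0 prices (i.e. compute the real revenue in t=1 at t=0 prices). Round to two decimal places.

27194.28

Real = Nominal ÷ (Index/100) = 40873 ÷ (150.3/100)
     = 40873 ÷ 1.503 = 27194.2781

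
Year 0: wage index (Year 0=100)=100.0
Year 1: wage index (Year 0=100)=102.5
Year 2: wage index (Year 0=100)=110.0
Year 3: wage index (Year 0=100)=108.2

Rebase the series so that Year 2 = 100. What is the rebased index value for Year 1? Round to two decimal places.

93.18

Rebased(Year 1) = 102.5 / 110.0 × 100 = 93.1818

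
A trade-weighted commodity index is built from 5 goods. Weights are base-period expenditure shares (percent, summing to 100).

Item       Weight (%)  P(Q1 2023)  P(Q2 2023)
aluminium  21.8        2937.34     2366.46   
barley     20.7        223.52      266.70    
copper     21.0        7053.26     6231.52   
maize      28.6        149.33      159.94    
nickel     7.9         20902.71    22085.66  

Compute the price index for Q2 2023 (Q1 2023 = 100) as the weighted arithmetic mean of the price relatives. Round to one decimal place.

99.8

aluminium: 21.8 × (2366.46/2937.34) = 21.8 × 0.805647 = 17.5631
barley: 20.7 × (266.70/223.52) = 20.7 × 1.193182 = 24.6989
copper: 21.0 × (6231.52/7053.26) = 21.0 × 0.883495 = 18.5534
maize: 28.6 × (159.94/149.33) = 28.6 × 1.071051 = 30.6320
nickel: 7.9 × (22085.66/20902.71) = 7.9 × 1.056593 = 8.3471
Index = Σ wᵢ·(p₁ᵢ/p₀ᵢ) = 17.5631 + 24.6989 + 18.5534 + 30.6320 + 8.3471 = 99.7945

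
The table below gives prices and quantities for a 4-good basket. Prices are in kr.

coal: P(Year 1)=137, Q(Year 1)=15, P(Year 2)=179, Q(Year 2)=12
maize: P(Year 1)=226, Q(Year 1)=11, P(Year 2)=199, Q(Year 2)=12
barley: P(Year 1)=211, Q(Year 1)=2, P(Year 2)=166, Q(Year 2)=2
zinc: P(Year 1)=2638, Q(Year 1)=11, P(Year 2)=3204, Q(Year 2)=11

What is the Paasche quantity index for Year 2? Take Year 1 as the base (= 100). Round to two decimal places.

Paasche quantity index uses current-period prices as weights.
ΣP(Year 2)·Q(Year 2) = 179×12 + 199×12 + 166×2 + 3204×11 = 2148 + 2388 + 332 + 35244 = 40112
ΣP(Year 2)·Q(Year 1) = 179×15 + 199×11 + 166×2 + 3204×11 = 2685 + 2189 + 332 + 35244 = 40450
Index = 40112 / 40450 × 100 = 99.1644

99.16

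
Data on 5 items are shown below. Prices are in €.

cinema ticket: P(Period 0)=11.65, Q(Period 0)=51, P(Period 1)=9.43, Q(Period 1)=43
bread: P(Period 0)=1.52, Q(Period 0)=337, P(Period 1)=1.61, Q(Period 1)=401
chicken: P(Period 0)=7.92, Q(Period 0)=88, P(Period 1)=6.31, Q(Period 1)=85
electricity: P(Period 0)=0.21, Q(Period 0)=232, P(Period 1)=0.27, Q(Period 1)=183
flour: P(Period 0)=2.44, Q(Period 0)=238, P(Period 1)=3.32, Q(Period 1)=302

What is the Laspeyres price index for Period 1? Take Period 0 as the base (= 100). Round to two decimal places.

99.95

Laspeyres price index uses base-period quantities as weights.
ΣP(Period 1)·Q(Period 0) = 9.43×51 + 1.61×337 + 6.31×88 + 0.27×232 + 3.32×238 = 480.93 + 542.57 + 555.28 + 62.64 + 790.16 = 2431.58
ΣP(Period 0)·Q(Period 0) = 11.65×51 + 1.52×337 + 7.92×88 + 0.21×232 + 2.44×238 = 594.15 + 512.24 + 696.96 + 48.72 + 580.72 = 2432.79
Index = 2431.58 / 2432.79 × 100 = 99.9503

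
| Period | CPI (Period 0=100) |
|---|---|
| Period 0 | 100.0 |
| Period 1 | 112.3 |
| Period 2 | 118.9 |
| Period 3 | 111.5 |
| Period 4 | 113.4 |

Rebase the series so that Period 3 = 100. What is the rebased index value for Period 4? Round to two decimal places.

101.70

Rebased(Period 4) = 113.4 / 111.5 × 100 = 101.7040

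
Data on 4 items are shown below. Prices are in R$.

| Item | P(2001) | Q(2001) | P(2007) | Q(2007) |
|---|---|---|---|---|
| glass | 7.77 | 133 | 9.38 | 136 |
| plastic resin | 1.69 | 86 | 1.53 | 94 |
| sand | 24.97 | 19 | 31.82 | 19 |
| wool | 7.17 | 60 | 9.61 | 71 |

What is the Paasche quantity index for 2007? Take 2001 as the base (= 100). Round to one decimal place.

Paasche quantity index uses current-period prices as weights.
ΣP(2007)·Q(2007) = 9.38×136 + 1.53×94 + 31.82×19 + 9.61×71 = 1275.68 + 143.82 + 604.58 + 682.31 = 2706.39
ΣP(2007)·Q(2001) = 9.38×133 + 1.53×86 + 31.82×19 + 9.61×60 = 1247.54 + 131.58 + 604.58 + 576.6 = 2560.3
Index = 2706.39 / 2560.3 × 100 = 105.7060

105.7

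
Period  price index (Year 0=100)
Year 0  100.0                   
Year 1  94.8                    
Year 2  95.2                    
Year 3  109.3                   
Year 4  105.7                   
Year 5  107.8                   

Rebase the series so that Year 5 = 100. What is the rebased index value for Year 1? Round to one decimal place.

Rebased(Year 1) = 94.8 / 107.8 × 100 = 87.9406

87.9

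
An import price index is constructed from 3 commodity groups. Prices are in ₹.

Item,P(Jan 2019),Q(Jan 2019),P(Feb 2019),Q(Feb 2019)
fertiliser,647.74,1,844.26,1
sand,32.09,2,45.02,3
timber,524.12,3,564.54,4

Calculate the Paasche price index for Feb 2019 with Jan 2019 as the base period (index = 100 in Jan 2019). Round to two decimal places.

113.98

Paasche price index uses current-period quantities as weights.
ΣP(Feb 2019)·Q(Feb 2019) = 844.26×1 + 45.02×3 + 564.54×4 = 844.26 + 135.06 + 2258.16 = 3237.48
ΣP(Jan 2019)·Q(Feb 2019) = 647.74×1 + 32.09×3 + 524.12×4 = 647.74 + 96.27 + 2096.48 = 2840.49
Index = 3237.48 / 2840.49 × 100 = 113.9761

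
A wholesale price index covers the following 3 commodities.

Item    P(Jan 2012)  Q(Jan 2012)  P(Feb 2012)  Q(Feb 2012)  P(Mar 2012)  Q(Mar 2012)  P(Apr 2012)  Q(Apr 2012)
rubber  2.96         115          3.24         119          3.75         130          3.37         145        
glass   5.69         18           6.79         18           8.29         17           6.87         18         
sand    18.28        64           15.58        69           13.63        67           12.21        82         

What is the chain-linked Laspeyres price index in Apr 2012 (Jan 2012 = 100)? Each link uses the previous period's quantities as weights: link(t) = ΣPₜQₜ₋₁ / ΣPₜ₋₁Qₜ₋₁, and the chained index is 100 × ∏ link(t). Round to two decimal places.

79.95

Link Jan 2012→Feb 2012:
ΣP(Feb 2012)Q(Jan 2012) = 3.24×115 + 6.79×18 + 15.58×64 = 372.6 + 122.22 + 997.12 = 1491.94
ΣP(Jan 2012)Q(Jan 2012) = 2.96×115 + 5.69×18 + 18.28×64 = 340.4 + 102.42 + 1169.92 = 1612.74
link = 1491.94/1612.74 = 0.925096
Link Feb 2012→Mar 2012:
ΣP(Mar 2012)Q(Feb 2012) = 3.75×119 + 8.29×18 + 13.63×69 = 446.25 + 149.22 + 940.47 = 1535.94
ΣP(Feb 2012)Q(Feb 2012) = 3.24×119 + 6.79×18 + 15.58×69 = 385.56 + 122.22 + 1075.02 = 1582.8
link = 1535.94/1582.8 = 0.970394
Link Mar 2012→Apr 2012:
ΣP(Apr 2012)Q(Mar 2012) = 3.37×130 + 6.87×17 + 12.21×67 = 438.1 + 116.79 + 818.07 = 1372.96
ΣP(Mar 2012)Q(Mar 2012) = 3.75×130 + 8.29×17 + 13.63×67 = 487.5 + 140.93 + 913.21 = 1541.64
link = 1372.96/1541.64 = 0.890584
Chained index = 100 × 0.925096 × 0.970394 × 0.890584 = 79.9485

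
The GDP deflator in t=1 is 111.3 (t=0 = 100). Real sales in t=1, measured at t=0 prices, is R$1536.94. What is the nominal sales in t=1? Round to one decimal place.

1710.6

Nominal = Real × (Index/100) = 1536.94 × (111.3/100)
        = 1536.94 × 1.113 = 1710.6142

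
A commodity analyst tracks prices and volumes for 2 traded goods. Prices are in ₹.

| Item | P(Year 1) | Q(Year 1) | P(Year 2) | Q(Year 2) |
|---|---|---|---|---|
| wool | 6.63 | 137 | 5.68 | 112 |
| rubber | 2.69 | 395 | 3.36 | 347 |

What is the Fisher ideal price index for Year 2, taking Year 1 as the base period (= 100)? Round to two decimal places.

107.17

Laspeyres component (base-period weights):
ΣP(Year 2)Q(Year 1) = 5.68×137 + 3.36×395 = 778.16 + 1327.2 = 2105.36
ΣP(Year 1)Q(Year 1) = 6.63×137 + 2.69×395 = 908.31 + 1062.55 = 1970.86
L = 2105.36 / 1970.86 × 100 = 106.8244
Paasche component (current-period weights):
ΣP(Year 2)Q(Year 2) = 5.68×112 + 3.36×347 = 636.16 + 1165.92 = 1802.08
ΣP(Year 1)Q(Year 2) = 6.63×112 + 2.69×347 = 742.56 + 933.43 = 1675.99
P = 1802.08 / 1675.99 × 100 = 107.5233
Fisher = √(L × P) = √(106.8244 × 107.5233) = 107.1733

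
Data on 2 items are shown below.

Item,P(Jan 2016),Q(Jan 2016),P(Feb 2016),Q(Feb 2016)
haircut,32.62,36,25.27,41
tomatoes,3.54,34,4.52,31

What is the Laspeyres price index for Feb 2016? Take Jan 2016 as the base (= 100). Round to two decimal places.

82.14

Laspeyres price index uses base-period quantities as weights.
ΣP(Feb 2016)·Q(Jan 2016) = 25.27×36 + 4.52×34 = 909.72 + 153.68 = 1063.4
ΣP(Jan 2016)·Q(Jan 2016) = 32.62×36 + 3.54×34 = 1174.32 + 120.36 = 1294.68
Index = 1063.4 / 1294.68 × 100 = 82.1361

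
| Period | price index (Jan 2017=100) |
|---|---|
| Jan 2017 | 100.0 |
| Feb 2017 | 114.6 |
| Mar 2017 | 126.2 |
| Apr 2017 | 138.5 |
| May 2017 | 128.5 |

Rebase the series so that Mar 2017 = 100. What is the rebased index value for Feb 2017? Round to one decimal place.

90.8

Rebased(Feb 2017) = 114.6 / 126.2 × 100 = 90.8082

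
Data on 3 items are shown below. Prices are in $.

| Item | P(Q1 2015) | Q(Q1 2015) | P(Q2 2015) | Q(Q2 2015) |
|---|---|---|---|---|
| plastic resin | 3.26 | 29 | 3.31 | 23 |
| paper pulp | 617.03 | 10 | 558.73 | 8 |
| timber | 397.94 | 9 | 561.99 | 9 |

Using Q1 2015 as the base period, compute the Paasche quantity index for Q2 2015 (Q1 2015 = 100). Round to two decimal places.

Paasche quantity index uses current-period prices as weights.
ΣP(Q2 2015)·Q(Q2 2015) = 3.31×23 + 558.73×8 + 561.99×9 = 76.13 + 4469.84 + 5057.91 = 9603.88
ΣP(Q2 2015)·Q(Q1 2015) = 3.31×29 + 558.73×10 + 561.99×9 = 95.99 + 5587.3 + 5057.91 = 10741.2
Index = 9603.88 / 10741.2 × 100 = 89.4116

89.41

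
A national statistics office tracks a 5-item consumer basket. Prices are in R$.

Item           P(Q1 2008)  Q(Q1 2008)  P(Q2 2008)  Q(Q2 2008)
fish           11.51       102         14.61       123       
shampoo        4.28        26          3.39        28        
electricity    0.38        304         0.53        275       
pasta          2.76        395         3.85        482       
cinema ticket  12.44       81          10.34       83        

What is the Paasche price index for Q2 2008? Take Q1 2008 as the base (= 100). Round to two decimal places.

Paasche price index uses current-period quantities as weights.
ΣP(Q2 2008)·Q(Q2 2008) = 14.61×123 + 3.39×28 + 0.53×275 + 3.85×482 + 10.34×83 = 1797.03 + 94.92 + 145.75 + 1855.7 + 858.22 = 4751.62
ΣP(Q1 2008)·Q(Q2 2008) = 11.51×123 + 4.28×28 + 0.38×275 + 2.76×482 + 12.44×83 = 1415.73 + 119.84 + 104.5 + 1330.32 + 1032.52 = 4002.91
Index = 4751.62 / 4002.91 × 100 = 118.7041

118.70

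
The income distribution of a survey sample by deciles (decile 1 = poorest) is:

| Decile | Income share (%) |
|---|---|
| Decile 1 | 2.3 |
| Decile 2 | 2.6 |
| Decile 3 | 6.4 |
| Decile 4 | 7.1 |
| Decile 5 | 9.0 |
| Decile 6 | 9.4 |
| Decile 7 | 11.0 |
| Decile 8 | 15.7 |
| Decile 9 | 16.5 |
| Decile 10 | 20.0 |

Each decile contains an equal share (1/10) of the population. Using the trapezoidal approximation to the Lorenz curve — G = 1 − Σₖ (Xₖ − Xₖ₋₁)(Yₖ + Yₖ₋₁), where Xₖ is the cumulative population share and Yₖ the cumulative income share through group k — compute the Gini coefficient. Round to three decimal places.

0.315

Cumulative income shares Yₖ: 0.0230, 0.0490, 0.1130, 0.1840, 0.2740, 0.3680, 0.4780, 0.6350, 0.8000, 1.0000
Σ (Xₖ−Xₖ₋₁)(Yₖ+Yₖ₋₁) = (1/10)(0.0230+0.0000) + (1/10)(0.0490+0.0230) + (1/10)(0.1130+0.0490) + (1/10)(0.1840+0.1130) + (1/10)(0.2740+0.1840) + (1/10)(0.3680+0.2740) + (1/10)(0.4780+0.3680) + (1/10)(0.6350+0.4780) + (1/10)(0.8000+0.6350) + (1/10)(1.0000+0.8000)
  = 0.0023 + 0.0072 + 0.0162 + 0.0297 + 0.0458 + 0.0642 + 0.0846 + 0.1113 + 0.1435 + 0.1800 = 0.6848
G = 1 − 0.6848 = 0.3152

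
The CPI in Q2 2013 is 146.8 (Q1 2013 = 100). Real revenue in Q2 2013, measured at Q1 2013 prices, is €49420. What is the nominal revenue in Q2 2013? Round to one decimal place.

72548.6

Nominal = Real × (Index/100) = 49420 × (146.8/100)
        = 49420 × 1.468 = 72548.5600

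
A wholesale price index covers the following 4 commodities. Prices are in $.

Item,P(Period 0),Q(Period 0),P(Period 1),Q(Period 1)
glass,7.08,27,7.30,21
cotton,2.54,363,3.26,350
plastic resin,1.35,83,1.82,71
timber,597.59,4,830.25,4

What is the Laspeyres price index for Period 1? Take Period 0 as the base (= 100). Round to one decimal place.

Laspeyres price index uses base-period quantities as weights.
ΣP(Period 1)·Q(Period 0) = 7.30×27 + 3.26×363 + 1.82×83 + 830.25×4 = 197.1 + 1183.38 + 151.06 + 3321 = 4852.54
ΣP(Period 0)·Q(Period 0) = 7.08×27 + 2.54×363 + 1.35×83 + 597.59×4 = 191.16 + 922.02 + 112.05 + 2390.36 = 3615.59
Index = 4852.54 / 3615.59 × 100 = 134.2116

134.2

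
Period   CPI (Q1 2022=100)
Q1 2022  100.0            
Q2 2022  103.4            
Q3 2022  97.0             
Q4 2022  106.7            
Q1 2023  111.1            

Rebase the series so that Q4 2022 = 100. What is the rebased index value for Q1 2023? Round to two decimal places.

104.12

Rebased(Q1 2023) = 111.1 / 106.7 × 100 = 104.1237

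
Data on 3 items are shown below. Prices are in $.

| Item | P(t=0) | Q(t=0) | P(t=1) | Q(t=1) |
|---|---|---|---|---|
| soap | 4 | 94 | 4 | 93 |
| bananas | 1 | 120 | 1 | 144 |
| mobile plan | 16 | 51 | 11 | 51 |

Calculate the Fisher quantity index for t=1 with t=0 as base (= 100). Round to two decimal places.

Laspeyres component (base-period weights):
ΣP(t=0)Q(t=1) = 4×93 + 1×144 + 16×51 = 372 + 144 + 816 = 1332
ΣP(t=0)Q(t=0) = 4×94 + 1×120 + 16×51 = 376 + 120 + 816 = 1312
L = 1332 / 1312 × 100 = 101.5244
Paasche component (current-period weights):
ΣP(t=1)Q(t=1) = 4×93 + 1×144 + 11×51 = 372 + 144 + 561 = 1077
ΣP(t=1)Q(t=0) = 4×94 + 1×120 + 11×51 = 376 + 120 + 561 = 1057
P = 1077 / 1057 × 100 = 101.8921
Fisher = √(L × P) = √(101.5244 × 101.8921) = 101.7081

101.71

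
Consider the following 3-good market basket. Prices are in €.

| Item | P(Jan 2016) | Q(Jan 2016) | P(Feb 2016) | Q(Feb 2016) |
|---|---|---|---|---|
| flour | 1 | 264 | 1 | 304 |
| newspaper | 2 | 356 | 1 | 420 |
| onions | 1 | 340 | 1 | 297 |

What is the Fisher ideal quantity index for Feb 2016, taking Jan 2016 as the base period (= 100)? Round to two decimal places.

107.91

Laspeyres component (base-period weights):
ΣP(Jan 2016)Q(Feb 2016) = 1×304 + 2×420 + 1×297 = 304 + 840 + 297 = 1441
ΣP(Jan 2016)Q(Jan 2016) = 1×264 + 2×356 + 1×340 = 264 + 712 + 340 = 1316
L = 1441 / 1316 × 100 = 109.4985
Paasche component (current-period weights):
ΣP(Feb 2016)Q(Feb 2016) = 1×304 + 1×420 + 1×297 = 304 + 420 + 297 = 1021
ΣP(Feb 2016)Q(Jan 2016) = 1×264 + 1×356 + 1×340 = 264 + 356 + 340 = 960
P = 1021 / 960 × 100 = 106.3542
Fisher = √(L × P) = √(109.4985 × 106.3542) = 107.9149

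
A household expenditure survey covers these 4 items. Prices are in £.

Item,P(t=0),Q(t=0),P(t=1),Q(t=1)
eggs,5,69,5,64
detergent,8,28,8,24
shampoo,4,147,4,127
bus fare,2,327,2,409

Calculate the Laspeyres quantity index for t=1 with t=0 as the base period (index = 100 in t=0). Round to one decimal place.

101.5

Laspeyres quantity index uses base-period prices as weights.
ΣP(t=0)·Q(t=1) = 5×64 + 8×24 + 4×127 + 2×409 = 320 + 192 + 508 + 818 = 1838
ΣP(t=0)·Q(t=0) = 5×69 + 8×28 + 4×147 + 2×327 = 345 + 224 + 588 + 654 = 1811
Index = 1838 / 1811 × 100 = 101.4909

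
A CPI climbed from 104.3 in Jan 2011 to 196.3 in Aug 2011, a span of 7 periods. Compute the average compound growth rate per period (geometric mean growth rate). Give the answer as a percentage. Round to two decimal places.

Growth factor = (196.3/104.3)^(1/7) = (1.882071)^(1/7) = 1.094545
Growth rate = 1.094545 − 1 = 0.094545 = 9.4545%

9.45%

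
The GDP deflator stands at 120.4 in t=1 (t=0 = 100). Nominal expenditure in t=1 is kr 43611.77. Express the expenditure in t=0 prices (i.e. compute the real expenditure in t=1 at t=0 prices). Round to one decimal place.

36222.4

Real = Nominal ÷ (Index/100) = 43611.77 ÷ (120.4/100)
     = 43611.77 ÷ 1.204 = 36222.4003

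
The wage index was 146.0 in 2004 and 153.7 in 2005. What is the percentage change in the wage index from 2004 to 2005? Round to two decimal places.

5.27%

Change = (153.7 − 146.0) / 146.0 × 100
       = 7.7 / 146.0 × 100 = 5.2740%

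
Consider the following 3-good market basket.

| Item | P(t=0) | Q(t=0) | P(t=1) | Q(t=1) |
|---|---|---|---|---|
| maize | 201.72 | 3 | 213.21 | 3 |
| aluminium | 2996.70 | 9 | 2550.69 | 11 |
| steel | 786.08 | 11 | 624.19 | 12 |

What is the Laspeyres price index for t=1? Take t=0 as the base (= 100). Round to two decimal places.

Laspeyres price index uses base-period quantities as weights.
ΣP(t=1)·Q(t=0) = 213.21×3 + 2550.69×9 + 624.19×11 = 639.63 + 22956.21 + 6866.09 = 30461.93
ΣP(t=0)·Q(t=0) = 201.72×3 + 2996.70×9 + 786.08×11 = 605.16 + 26970.3 + 8646.88 = 36222.34
Index = 30461.93 / 36222.34 × 100 = 84.0971

84.10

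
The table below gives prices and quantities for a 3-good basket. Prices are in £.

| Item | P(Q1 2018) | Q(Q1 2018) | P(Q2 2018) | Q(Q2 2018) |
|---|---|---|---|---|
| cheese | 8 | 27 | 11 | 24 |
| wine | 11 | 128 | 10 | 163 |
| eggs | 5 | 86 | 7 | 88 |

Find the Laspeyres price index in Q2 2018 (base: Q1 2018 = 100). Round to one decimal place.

106.1

Laspeyres price index uses base-period quantities as weights.
ΣP(Q2 2018)·Q(Q1 2018) = 11×27 + 10×128 + 7×86 = 297 + 1280 + 602 = 2179
ΣP(Q1 2018)·Q(Q1 2018) = 8×27 + 11×128 + 5×86 = 216 + 1408 + 430 = 2054
Index = 2179 / 2054 × 100 = 106.0857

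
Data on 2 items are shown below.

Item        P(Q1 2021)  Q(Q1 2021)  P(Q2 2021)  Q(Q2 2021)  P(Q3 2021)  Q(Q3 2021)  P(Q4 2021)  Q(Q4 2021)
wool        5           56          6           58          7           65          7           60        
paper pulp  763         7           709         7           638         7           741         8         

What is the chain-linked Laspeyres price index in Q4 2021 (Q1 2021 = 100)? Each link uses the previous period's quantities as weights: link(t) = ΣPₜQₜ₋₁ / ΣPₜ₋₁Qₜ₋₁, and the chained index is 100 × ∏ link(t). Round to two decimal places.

99.15

Link Q1 2021→Q2 2021:
ΣP(Q2 2021)Q(Q1 2021) = 6×56 + 709×7 = 336 + 4963 = 5299
ΣP(Q1 2021)Q(Q1 2021) = 5×56 + 763×7 = 280 + 5341 = 5621
link = 5299/5621 = 0.942715
Link Q2 2021→Q3 2021:
ΣP(Q3 2021)Q(Q2 2021) = 7×58 + 638×7 = 406 + 4466 = 4872
ΣP(Q2 2021)Q(Q2 2021) = 6×58 + 709×7 = 348 + 4963 = 5311
link = 4872/5311 = 0.917341
Link Q3 2021→Q4 2021:
ΣP(Q4 2021)Q(Q3 2021) = 7×65 + 741×7 = 455 + 5187 = 5642
ΣP(Q3 2021)Q(Q3 2021) = 7×65 + 638×7 = 455 + 4466 = 4921
link = 5642/4921 = 1.146515
Chained index = 100 × 0.942715 × 0.917341 × 1.146515 = 99.1496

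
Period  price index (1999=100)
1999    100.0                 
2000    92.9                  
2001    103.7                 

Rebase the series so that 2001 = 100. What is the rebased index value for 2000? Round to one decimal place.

Rebased(2000) = 92.9 / 103.7 × 100 = 89.5853

89.6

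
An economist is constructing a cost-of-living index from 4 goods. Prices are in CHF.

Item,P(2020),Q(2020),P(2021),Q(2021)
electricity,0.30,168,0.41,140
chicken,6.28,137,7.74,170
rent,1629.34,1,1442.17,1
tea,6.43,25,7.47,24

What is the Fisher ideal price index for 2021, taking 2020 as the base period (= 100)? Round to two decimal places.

Laspeyres component (base-period weights):
ΣP(2021)Q(2020) = 0.41×168 + 7.74×137 + 1442.17×1 + 7.47×25 = 68.88 + 1060.38 + 1442.17 + 186.75 = 2758.18
ΣP(2020)Q(2020) = 0.30×168 + 6.28×137 + 1629.34×1 + 6.43×25 = 50.4 + 860.36 + 1629.34 + 160.75 = 2700.85
L = 2758.18 / 2700.85 × 100 = 102.1227
Paasche component (current-period weights):
ΣP(2021)Q(2021) = 0.41×140 + 7.74×170 + 1442.17×1 + 7.47×24 = 57.4 + 1315.8 + 1442.17 + 179.28 = 2994.65
ΣP(2020)Q(2021) = 0.30×140 + 6.28×170 + 1629.34×1 + 6.43×24 = 42 + 1067.6 + 1629.34 + 154.32 = 2893.26
P = 2994.65 / 2893.26 × 100 = 103.5044
Fisher = √(L × P) = √(102.1227 × 103.5044) = 102.8112

102.81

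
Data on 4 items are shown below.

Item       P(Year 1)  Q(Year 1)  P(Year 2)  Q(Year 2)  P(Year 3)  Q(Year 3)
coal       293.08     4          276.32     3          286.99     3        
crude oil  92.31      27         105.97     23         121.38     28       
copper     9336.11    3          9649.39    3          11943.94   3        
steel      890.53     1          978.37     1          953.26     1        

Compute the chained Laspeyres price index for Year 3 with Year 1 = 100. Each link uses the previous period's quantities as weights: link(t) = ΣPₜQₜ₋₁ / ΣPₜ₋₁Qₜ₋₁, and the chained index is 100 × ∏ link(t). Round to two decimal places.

Link Year 1→Year 2:
ΣP(Year 2)Q(Year 1) = 276.32×4 + 105.97×27 + 9649.39×3 + 978.37×1 = 1105.28 + 2861.19 + 28948.17 + 978.37 = 33893.01
ΣP(Year 1)Q(Year 1) = 293.08×4 + 92.31×27 + 9336.11×3 + 890.53×1 = 1172.32 + 2492.37 + 28008.33 + 890.53 = 32563.55
link = 33893.01/32563.55 = 1.040827
Link Year 2→Year 3:
ΣP(Year 3)Q(Year 2) = 286.99×3 + 121.38×23 + 11943.94×3 + 953.26×1 = 860.97 + 2791.74 + 35831.82 + 953.26 = 40437.79
ΣP(Year 2)Q(Year 2) = 276.32×3 + 105.97×23 + 9649.39×3 + 978.37×1 = 828.96 + 2437.31 + 28948.17 + 978.37 = 33192.81
link = 40437.79/33192.81 = 1.218270
Chained index = 100 × 1.040827 × 1.218270 = 126.8007

126.80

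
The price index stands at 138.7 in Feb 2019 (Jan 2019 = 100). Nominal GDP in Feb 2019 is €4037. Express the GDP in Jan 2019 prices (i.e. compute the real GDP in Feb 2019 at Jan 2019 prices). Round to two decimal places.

2910.60

Real = Nominal ÷ (Index/100) = 4037 ÷ (138.7/100)
     = 4037 ÷ 1.387 = 2910.5984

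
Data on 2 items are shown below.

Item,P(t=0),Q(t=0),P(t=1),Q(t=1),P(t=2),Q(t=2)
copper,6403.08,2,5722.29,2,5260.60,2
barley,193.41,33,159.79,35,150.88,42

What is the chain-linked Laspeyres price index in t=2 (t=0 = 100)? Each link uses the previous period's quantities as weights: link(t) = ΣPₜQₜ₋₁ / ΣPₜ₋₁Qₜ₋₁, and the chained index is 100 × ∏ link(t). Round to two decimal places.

80.81

Link t=0→t=1:
ΣP(t=1)Q(t=0) = 5722.29×2 + 159.79×33 = 11444.58 + 5273.07 = 16717.65
ΣP(t=0)Q(t=0) = 6403.08×2 + 193.41×33 = 12806.16 + 6382.53 = 19188.69
link = 16717.65/19188.69 = 0.871224
Link t=1→t=2:
ΣP(t=2)Q(t=1) = 5260.60×2 + 150.88×35 = 10521.2 + 5280.8 = 15802
ΣP(t=1)Q(t=1) = 5722.29×2 + 159.79×35 = 11444.58 + 5592.65 = 17037.23
link = 15802/17037.23 = 0.927498
Chained index = 100 × 0.871224 × 0.927498 = 80.8059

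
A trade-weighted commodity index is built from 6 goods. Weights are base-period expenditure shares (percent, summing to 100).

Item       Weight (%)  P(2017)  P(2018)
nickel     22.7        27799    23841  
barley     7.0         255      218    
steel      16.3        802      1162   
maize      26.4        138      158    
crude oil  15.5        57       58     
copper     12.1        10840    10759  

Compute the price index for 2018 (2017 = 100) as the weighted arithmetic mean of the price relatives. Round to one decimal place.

nickel: 22.7 × (23841/27799) = 22.7 × 0.857621 = 19.4680
barley: 7.0 × (218/255) = 7.0 × 0.854902 = 5.9843
steel: 16.3 × (1162/802) = 16.3 × 1.448878 = 23.6167
maize: 26.4 × (158/138) = 26.4 × 1.144928 = 30.2261
crude oil: 15.5 × (58/57) = 15.5 × 1.017544 = 15.7719
copper: 12.1 × (10759/10840) = 12.1 × 0.992528 = 12.0096
Index = Σ wᵢ·(p₁ᵢ/p₀ᵢ) = 19.4680 + 5.9843 + 23.6167 + 30.2261 + 15.7719 + 12.0096 = 107.0766

107.1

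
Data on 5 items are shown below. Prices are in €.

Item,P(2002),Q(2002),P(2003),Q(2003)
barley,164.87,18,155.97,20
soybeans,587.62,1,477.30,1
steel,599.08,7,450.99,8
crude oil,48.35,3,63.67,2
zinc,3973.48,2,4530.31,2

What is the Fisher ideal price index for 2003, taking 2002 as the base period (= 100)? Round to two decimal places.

Laspeyres component (base-period weights):
ΣP(2003)Q(2002) = 155.97×18 + 477.30×1 + 450.99×7 + 63.67×3 + 4530.31×2 = 2807.46 + 477.3 + 3156.93 + 191.01 + 9060.62 = 15693.32
ΣP(2002)Q(2002) = 164.87×18 + 587.62×1 + 599.08×7 + 48.35×3 + 3973.48×2 = 2967.66 + 587.62 + 4193.56 + 145.05 + 7946.96 = 15840.85
L = 15693.32 / 15840.85 × 100 = 99.0687
Paasche component (current-period weights):
ΣP(2003)Q(2003) = 155.97×20 + 477.30×1 + 450.99×8 + 63.67×2 + 4530.31×2 = 3119.4 + 477.3 + 3607.92 + 127.34 + 9060.62 = 16392.58
ΣP(2002)Q(2003) = 164.87×20 + 587.62×1 + 599.08×8 + 48.35×2 + 3973.48×2 = 3297.4 + 587.62 + 4792.64 + 96.7 + 7946.96 = 16721.32
P = 16392.58 / 16721.32 × 100 = 98.0340
Fisher = √(L × P) = √(99.0687 × 98.0340) = 98.5500

98.55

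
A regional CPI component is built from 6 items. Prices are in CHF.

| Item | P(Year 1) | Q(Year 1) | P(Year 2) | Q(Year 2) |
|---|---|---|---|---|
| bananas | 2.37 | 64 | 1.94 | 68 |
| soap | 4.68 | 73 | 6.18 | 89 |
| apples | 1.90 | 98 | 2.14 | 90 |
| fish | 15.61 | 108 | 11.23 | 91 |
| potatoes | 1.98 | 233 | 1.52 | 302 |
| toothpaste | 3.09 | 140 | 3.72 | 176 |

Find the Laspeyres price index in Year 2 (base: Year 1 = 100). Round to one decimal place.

88.1

Laspeyres price index uses base-period quantities as weights.
ΣP(Year 2)·Q(Year 1) = 1.94×64 + 6.18×73 + 2.14×98 + 11.23×108 + 1.52×233 + 3.72×140 = 124.16 + 451.14 + 209.72 + 1212.84 + 354.16 + 520.8 = 2872.82
ΣP(Year 1)·Q(Year 1) = 2.37×64 + 4.68×73 + 1.90×98 + 15.61×108 + 1.98×233 + 3.09×140 = 151.68 + 341.64 + 186.2 + 1685.88 + 461.34 + 432.6 = 3259.34
Index = 2872.82 / 3259.34 × 100 = 88.1412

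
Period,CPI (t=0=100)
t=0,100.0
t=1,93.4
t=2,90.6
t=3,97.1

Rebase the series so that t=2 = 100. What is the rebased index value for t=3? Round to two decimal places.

Rebased(t=3) = 97.1 / 90.6 × 100 = 107.1744

107.17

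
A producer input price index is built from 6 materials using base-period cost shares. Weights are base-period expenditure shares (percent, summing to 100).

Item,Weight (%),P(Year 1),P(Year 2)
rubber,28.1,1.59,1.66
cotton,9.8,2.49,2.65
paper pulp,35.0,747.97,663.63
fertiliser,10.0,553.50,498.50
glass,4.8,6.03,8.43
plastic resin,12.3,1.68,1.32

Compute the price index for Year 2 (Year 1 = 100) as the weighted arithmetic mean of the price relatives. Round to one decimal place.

rubber: 28.1 × (1.66/1.59) = 28.1 × 1.044025 = 29.3371
cotton: 9.8 × (2.65/2.49) = 9.8 × 1.064257 = 10.4297
paper pulp: 35.0 × (663.63/747.97) = 35.0 × 0.887241 = 31.0535
fertiliser: 10.0 × (498.50/553.50) = 10.0 × 0.900632 = 9.0063
glass: 4.8 × (8.43/6.03) = 4.8 × 1.398010 = 6.7104
plastic resin: 12.3 × (1.32/1.68) = 12.3 × 0.785714 = 9.6643
Index = Σ wᵢ·(p₁ᵢ/p₀ᵢ) = 29.3371 + 10.4297 + 31.0535 + 9.0063 + 6.7104 + 9.6643 = 96.2013

96.2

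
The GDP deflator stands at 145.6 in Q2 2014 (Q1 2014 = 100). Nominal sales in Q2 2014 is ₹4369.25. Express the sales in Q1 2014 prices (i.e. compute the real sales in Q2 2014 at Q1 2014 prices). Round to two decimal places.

3000.86

Real = Nominal ÷ (Index/100) = 4369.25 ÷ (145.6/100)
     = 4369.25 ÷ 1.456 = 3000.8585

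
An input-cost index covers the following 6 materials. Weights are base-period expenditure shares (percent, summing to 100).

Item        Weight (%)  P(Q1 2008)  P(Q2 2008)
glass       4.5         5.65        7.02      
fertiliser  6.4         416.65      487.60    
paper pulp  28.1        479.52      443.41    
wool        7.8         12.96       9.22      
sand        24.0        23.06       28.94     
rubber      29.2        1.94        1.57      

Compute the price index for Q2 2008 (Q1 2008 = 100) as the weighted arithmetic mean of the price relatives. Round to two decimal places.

glass: 4.5 × (7.02/5.65) = 4.5 × 1.242478 = 5.5912
fertiliser: 6.4 × (487.60/416.65) = 6.4 × 1.170287 = 7.4898
paper pulp: 28.1 × (443.41/479.52) = 28.1 × 0.924696 = 25.9839
wool: 7.8 × (9.22/12.96) = 7.8 × 0.711420 = 5.5491
sand: 24.0 × (28.94/23.06) = 24.0 × 1.254987 = 30.1197
rubber: 29.2 × (1.57/1.94) = 29.2 × 0.809278 = 23.6309
Index = Σ wᵢ·(p₁ᵢ/p₀ᵢ) = 5.5912 + 7.4898 + 25.9839 + 5.5491 + 30.1197 + 23.6309 = 98.3646

98.36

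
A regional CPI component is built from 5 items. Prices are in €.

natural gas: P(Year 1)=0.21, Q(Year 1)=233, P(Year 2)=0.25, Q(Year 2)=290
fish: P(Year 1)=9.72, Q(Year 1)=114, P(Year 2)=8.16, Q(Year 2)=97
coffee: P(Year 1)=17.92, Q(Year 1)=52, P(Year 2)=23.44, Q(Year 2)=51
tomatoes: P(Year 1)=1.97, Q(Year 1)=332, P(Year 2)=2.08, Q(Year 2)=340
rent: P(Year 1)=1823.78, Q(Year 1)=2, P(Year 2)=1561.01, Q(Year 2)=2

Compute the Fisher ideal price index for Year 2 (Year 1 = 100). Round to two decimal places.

Laspeyres component (base-period weights):
ΣP(Year 2)Q(Year 1) = 0.25×233 + 8.16×114 + 23.44×52 + 2.08×332 + 1561.01×2 = 58.25 + 930.24 + 1218.88 + 690.56 + 3122.02 = 6019.95
ΣP(Year 1)Q(Year 1) = 0.21×233 + 9.72×114 + 17.92×52 + 1.97×332 + 1823.78×2 = 48.93 + 1108.08 + 931.84 + 654.04 + 3647.56 = 6390.45
L = 6019.95 / 6390.45 × 100 = 94.2023
Paasche component (current-period weights):
ΣP(Year 2)Q(Year 2) = 0.25×290 + 8.16×97 + 23.44×51 + 2.08×340 + 1561.01×2 = 72.5 + 791.52 + 1195.44 + 707.2 + 3122.02 = 5888.68
ΣP(Year 1)Q(Year 2) = 0.21×290 + 9.72×97 + 17.92×51 + 1.97×340 + 1823.78×2 = 60.9 + 942.84 + 913.92 + 669.8 + 3647.56 = 6235.02
P = 5888.68 / 6235.02 × 100 = 94.4452
Fisher = √(L × P) = √(94.2023 × 94.4452) = 94.3237

94.32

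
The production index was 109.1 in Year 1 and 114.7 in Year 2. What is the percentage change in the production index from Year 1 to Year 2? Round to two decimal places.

5.13%

Change = (114.7 − 109.1) / 109.1 × 100
       = 5.6 / 109.1 × 100 = 5.1329%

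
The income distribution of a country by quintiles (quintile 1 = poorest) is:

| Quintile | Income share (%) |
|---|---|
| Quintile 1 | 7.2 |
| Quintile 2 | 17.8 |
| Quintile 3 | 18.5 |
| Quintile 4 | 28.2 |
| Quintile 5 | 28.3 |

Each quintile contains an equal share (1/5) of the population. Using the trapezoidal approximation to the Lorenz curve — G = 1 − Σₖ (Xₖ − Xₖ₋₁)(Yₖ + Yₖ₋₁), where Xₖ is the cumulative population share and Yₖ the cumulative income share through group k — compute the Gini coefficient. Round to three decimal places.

Cumulative income shares Yₖ: 0.0720, 0.2500, 0.4350, 0.7170, 1.0000
Σ (Xₖ−Xₖ₋₁)(Yₖ+Yₖ₋₁) = (1/5)(0.0720+0.0000) + (1/5)(0.2500+0.0720) + (1/5)(0.4350+0.2500) + (1/5)(0.7170+0.4350) + (1/5)(1.0000+0.7170)
  = 0.0144 + 0.0644 + 0.1370 + 0.2304 + 0.3434 = 0.7896
G = 1 − 0.7896 = 0.2104

0.210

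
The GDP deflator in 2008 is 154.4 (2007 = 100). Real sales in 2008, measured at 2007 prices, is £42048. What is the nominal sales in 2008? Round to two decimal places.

64922.11

Nominal = Real × (Index/100) = 42048 × (154.4/100)
        = 42048 × 1.544 = 64922.1120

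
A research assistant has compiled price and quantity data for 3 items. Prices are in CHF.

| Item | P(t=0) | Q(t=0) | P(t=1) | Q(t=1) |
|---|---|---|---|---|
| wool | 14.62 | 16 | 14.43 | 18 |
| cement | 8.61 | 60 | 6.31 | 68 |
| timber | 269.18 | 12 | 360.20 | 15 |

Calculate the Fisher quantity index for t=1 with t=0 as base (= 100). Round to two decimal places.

123.13

Laspeyres component (base-period weights):
ΣP(t=0)Q(t=1) = 14.62×18 + 8.61×68 + 269.18×15 = 263.16 + 585.48 + 4037.7 = 4886.34
ΣP(t=0)Q(t=0) = 14.62×16 + 8.61×60 + 269.18×12 = 233.92 + 516.6 + 3230.16 = 3980.68
L = 4886.34 / 3980.68 × 100 = 122.7514
Paasche component (current-period weights):
ΣP(t=1)Q(t=1) = 14.43×18 + 6.31×68 + 360.20×15 = 259.74 + 429.08 + 5403 = 6091.82
ΣP(t=1)Q(t=0) = 14.43×16 + 6.31×60 + 360.20×12 = 230.88 + 378.6 + 4322.4 = 4931.88
P = 6091.82 / 4931.88 × 100 = 123.5192
Fisher = √(L × P) = √(122.7514 × 123.5192) = 123.1347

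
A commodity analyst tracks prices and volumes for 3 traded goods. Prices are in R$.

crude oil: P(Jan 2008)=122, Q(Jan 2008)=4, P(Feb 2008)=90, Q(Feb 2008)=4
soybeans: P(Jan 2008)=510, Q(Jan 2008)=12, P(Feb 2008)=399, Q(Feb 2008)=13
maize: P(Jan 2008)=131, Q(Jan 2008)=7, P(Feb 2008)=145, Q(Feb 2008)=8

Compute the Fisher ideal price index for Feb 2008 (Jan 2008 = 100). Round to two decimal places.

82.02

Laspeyres component (base-period weights):
ΣP(Feb 2008)Q(Jan 2008) = 90×4 + 399×12 + 145×7 = 360 + 4788 + 1015 = 6163
ΣP(Jan 2008)Q(Jan 2008) = 122×4 + 510×12 + 131×7 = 488 + 6120 + 917 = 7525
L = 6163 / 7525 × 100 = 81.9003
Paasche component (current-period weights):
ΣP(Feb 2008)Q(Feb 2008) = 90×4 + 399×13 + 145×8 = 360 + 5187 + 1160 = 6707
ΣP(Jan 2008)Q(Feb 2008) = 122×4 + 510×13 + 131×8 = 488 + 6630 + 1048 = 8166
P = 6707 / 8166 × 100 = 82.1332
Fisher = √(L × P) = √(81.9003 × 82.1332) = 82.0167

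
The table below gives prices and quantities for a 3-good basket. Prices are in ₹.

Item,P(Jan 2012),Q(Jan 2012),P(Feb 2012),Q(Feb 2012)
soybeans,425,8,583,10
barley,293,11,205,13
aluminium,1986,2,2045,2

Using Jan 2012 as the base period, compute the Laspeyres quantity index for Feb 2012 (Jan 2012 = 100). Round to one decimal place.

Laspeyres quantity index uses base-period prices as weights.
ΣP(Jan 2012)·Q(Feb 2012) = 425×10 + 293×13 + 1986×2 = 4250 + 3809 + 3972 = 12031
ΣP(Jan 2012)·Q(Jan 2012) = 425×8 + 293×11 + 1986×2 = 3400 + 3223 + 3972 = 10595
Index = 12031 / 10595 × 100 = 113.5536

113.6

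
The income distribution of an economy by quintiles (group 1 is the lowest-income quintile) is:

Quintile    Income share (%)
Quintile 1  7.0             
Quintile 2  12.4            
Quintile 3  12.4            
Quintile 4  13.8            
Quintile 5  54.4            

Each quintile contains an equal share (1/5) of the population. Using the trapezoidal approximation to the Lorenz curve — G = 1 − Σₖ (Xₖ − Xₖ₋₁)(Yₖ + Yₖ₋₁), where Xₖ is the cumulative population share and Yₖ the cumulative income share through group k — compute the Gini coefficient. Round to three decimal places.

0.385

Cumulative income shares Yₖ: 0.0700, 0.1940, 0.3180, 0.4560, 1.0000
Σ (Xₖ−Xₖ₋₁)(Yₖ+Yₖ₋₁) = (1/5)(0.0700+0.0000) + (1/5)(0.1940+0.0700) + (1/5)(0.3180+0.1940) + (1/5)(0.4560+0.3180) + (1/5)(1.0000+0.4560)
  = 0.0140 + 0.0528 + 0.1024 + 0.1548 + 0.2912 = 0.6152
G = 1 − 0.6152 = 0.3848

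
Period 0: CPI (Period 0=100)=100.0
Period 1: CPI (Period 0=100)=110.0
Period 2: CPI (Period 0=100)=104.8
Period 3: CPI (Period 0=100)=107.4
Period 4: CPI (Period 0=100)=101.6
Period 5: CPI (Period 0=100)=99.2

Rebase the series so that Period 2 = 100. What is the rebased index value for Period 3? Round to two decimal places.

102.48

Rebased(Period 3) = 107.4 / 104.8 × 100 = 102.4809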